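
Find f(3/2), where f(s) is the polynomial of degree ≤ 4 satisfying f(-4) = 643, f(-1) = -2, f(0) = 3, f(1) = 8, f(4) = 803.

333/16

L_0(3/2) = (5/2)·(3/2)·(1/2)·(-5/2)/[(-3)·(-4)·(-5)·(-8)] = -5/512
L_1(3/2) = (11/2)·(3/2)·(1/2)·(-5/2)/[(3)·(-1)·(-2)·(-5)] = 11/32
L_2(3/2) = (11/2)·(5/2)·(1/2)·(-5/2)/[(4)·(1)·(-1)·(-4)] = -275/256
L_3(3/2) = (11/2)·(5/2)·(3/2)·(-5/2)/[(5)·(2)·(1)·(-3)] = 55/32
L_4(3/2) = (11/2)·(5/2)·(3/2)·(1/2)/[(8)·(5)·(4)·(3)] = 11/512
Sum: 643·(-5/512) + (-2)·(11/32) + 3·(-275/256) + 8·(55/32) + 803·(11/512) = 333/16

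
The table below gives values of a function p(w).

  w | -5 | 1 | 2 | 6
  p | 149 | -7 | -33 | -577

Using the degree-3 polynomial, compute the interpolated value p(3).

-91

L_0(3) = (2)·(1)·(-3)/[(-6)·(-7)·(-11)] = 1/77
L_1(3) = (8)·(1)·(-3)/[(6)·(-1)·(-5)] = -4/5
L_2(3) = (8)·(2)·(-3)/[(7)·(1)·(-4)] = 12/7
L_3(3) = (8)·(2)·(1)/[(11)·(5)·(4)] = 4/55
Sum: 149·(1/77) + (-7)·(-4/5) + (-33)·(12/7) + (-577)·(4/55) = -91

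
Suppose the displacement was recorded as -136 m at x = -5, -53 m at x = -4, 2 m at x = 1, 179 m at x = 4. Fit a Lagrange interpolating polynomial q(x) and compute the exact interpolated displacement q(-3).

Evaluate each Lagrange basis at x = -3:
L_0(-3) = (1)·(-4)·(-7)/[(-1)·(-6)·(-9)] = -14/27
L_1(-3) = (2)·(-4)·(-7)/[(1)·(-5)·(-8)] = 7/5
L_2(-3) = (2)·(1)·(-7)/[(6)·(5)·(-3)] = 7/45
L_3(-3) = (2)·(1)·(-4)/[(9)·(8)·(3)] = -1/27
Sum: (-136)·(-14/27) + (-53)·(7/5) + 2·(7/45) + 179·(-1/27) = -10

-10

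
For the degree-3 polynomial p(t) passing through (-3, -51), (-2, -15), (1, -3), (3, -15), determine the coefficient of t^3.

1

The leading coefficient equals the top divided difference p[-3,-2,1,3].
p[-3,-2] = (-15 - (-51)) / (-2 - (-3)) = 36
p[-2,1] = (-3 - (-15)) / (1 - (-2)) = 4
p[1,3] = (-15 - (-3)) / (3 - 1) = -6
p[-3,-2,1] = (4 - 36) / (1 - (-3)) = -8
p[-2,1,3] = (-6 - 4) / (3 - (-2)) = -2
p[-3,-2,1,3] = (-2 - (-8)) / (3 - (-3)) = 1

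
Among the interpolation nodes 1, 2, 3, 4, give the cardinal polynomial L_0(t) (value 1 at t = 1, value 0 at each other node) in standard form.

L_0(t) = (t - 2)(t - 3)(t - 4) / [(-1)·(-2)·(-3)]
       = (t^3 - 9t^2 + 26t - 24) / (-6)

L_0(t) = -(1/6)t^3 + (3/2)t^2 - (13/3)t + 4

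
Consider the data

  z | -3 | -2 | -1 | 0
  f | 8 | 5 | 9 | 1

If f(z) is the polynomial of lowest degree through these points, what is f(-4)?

Evaluate each Lagrange basis at z = -4:
L_0(-4) = (-2)·(-3)·(-4)/[(-1)·(-2)·(-3)] = 4
L_1(-4) = (-1)·(-3)·(-4)/[(1)·(-1)·(-2)] = -6
L_2(-4) = (-1)·(-2)·(-4)/[(2)·(1)·(-1)] = 4
L_3(-4) = (-1)·(-2)·(-3)/[(3)·(2)·(1)] = -1
Sum: 8·(4) + 5·(-6) + 9·(4) + 1·(-1) = 37

37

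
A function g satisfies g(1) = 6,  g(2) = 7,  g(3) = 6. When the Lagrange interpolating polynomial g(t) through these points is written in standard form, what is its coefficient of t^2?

L_0(t) = (t - 2)(t - 3) / [2] = (1/2)t^2 - (5/2)t + 3
L_1(t) = (t - 1)(t - 3) / [-1] = -t^2 + 4t - 3
L_2(t) = (t - 1)(t - 2) / [2] = (1/2)t^2 - (3/2)t + 1
g(t) = 6·L_0 + 7·L_1 + 6·L_2
Only the coefficient of t^2 is needed; take it from each L_i and combine:
6·(1/2) + 7·(-1) + 6·(1/2) = -1

-1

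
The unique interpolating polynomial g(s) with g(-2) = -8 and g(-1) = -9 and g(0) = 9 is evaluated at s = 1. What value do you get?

46

Using Newton's divided-difference form:
g[-2,-1] = (-9 - (-8)) / (-1 - (-2)) = -1
g[-1,0] = (9 - (-9)) / (0 - (-1)) = 18
g[-2,-1,0] = (18 - (-1)) / (0 - (-2)) = 19/2
g(1) = -8 + (-1)·(3) + (19/2)·(3)·(2) = 46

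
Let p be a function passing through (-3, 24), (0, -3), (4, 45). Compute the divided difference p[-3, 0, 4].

3

p[-3,0] = (-3 - 24) / (0 - (-3)) = -9
p[0,4] = (45 - (-3)) / (4 - 0) = 12
p[-3,0,4] = (12 - (-9)) / (4 - (-3)) = 3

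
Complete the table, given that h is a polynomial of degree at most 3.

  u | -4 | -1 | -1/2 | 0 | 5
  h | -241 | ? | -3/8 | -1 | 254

The 4 known values determine h uniquely (degree ≤ 3).
Evaluate each Lagrange basis at u = -1:
L_0(-1) = (-1/2)·(-1)·(-6)/[(-7/2)·(-4)·(-9)] = 1/42
L_1(-1) = (3)·(-1)·(-6)/[(7/2)·(-1/2)·(-11/2)] = 144/77
L_2(-1) = (3)·(-1/2)·(-6)/[(4)·(1/2)·(-5)] = -9/10
L_3(-1) = (3)·(-1/2)·(-1)/[(9)·(11/2)·(5)] = 1/165
Sum: (-241)·(1/42) + (-3/8)·(144/77) + (-1)·(-9/10) + 254·(1/165) = -4

-4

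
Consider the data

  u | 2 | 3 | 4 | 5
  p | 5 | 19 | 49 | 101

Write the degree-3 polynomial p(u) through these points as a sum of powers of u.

Newton's divided differences:
p[2,3] = (19 - 5) / (3 - 2) = 14
p[3,4] = (49 - 19) / (4 - 3) = 30
p[4,5] = (101 - 49) / (5 - 4) = 52
p[2,3,4] = (30 - 14) / (4 - 2) = 8
p[3,4,5] = (52 - 30) / (5 - 3) = 11
p[2,3,4,5] = (11 - 8) / (5 - 2) = 1
p(u) = 5 + 14·(u - 2) + 8·(u - 2)(u - 3) + 1·(u - 2)(u - 3)(u - 4)
Expanding: p(u) = u^3 - u^2 + 1

p(u) = u^3 - u^2 + 1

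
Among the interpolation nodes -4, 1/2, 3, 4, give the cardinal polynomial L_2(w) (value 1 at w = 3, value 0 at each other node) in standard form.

L_2(w) = (w + 4)(w - 1/2)(w - 4) / [(7)·(5/2)·(-1)]
       = (w^3 - (1/2)w^2 - 16w + 8) / (-35/2)

L_2(w) = -(2/35)w^3 + (1/35)w^2 + (32/35)w - 16/35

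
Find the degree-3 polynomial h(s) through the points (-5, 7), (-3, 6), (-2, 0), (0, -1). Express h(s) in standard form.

Build the Lagrange basis polynomials:
L_0(s) = (s + 3)(s + 2)s / [-30] = -(1/30)s^3 - (1/6)s^2 - (1/5)s
L_1(s) = (s + 5)(s + 2)s / [6] = (1/6)s^3 + (7/6)s^2 + (5/3)s
L_2(s) = (s + 5)(s + 3)s / [-6] = -(1/6)s^3 - (4/3)s^2 - (5/2)s
L_3(s) = (s + 5)(s + 3)(s + 2) / [30] = (1/30)s^3 + (1/3)s^2 + (31/30)s + 1
h(s) = 7·L_0 + 6·L_1 + 0·L_2 + (-1)·L_3
  7·L_0(s) = -(7/30)s^3 - (7/6)s^2 - (7/5)s
  6·L_1(s) = s^3 + 7s^2 + 10s
  0·L_2(s) = 0
  (-1)·L_3(s) = -(1/30)s^3 - (1/3)s^2 - (31/30)s - 1
Adding term by term: (11/15)s^3 + (11/2)s^2 + (227/30)s - 1

h(s) = (11/15)s^3 + (11/2)s^2 + (227/30)s - 1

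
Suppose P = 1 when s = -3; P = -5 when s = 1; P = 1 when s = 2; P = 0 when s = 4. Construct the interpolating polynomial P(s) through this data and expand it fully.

Newton's divided differences:
P[-3,1] = (-5 - 1) / (1 - (-3)) = -3/2
P[1,2] = (1 - (-5)) / (2 - 1) = 6
P[2,4] = (0 - 1) / (4 - 2) = -1/2
P[-3,1,2] = (6 - (-3/2)) / (2 - (-3)) = 3/2
P[1,2,4] = (-1/2 - 6) / (4 - 1) = -13/6
P[-3,1,2,4] = (-13/6 - 3/2) / (4 - (-3)) = -11/21
P(s) = 1 + (-3/2)·(s + 3) + (3/2)·(s + 3)(s - 1) + (-11/21)·(s + 3)(s - 1)(s - 2)
Expanding: P(s) = -(11/21)s^3 + (3/2)s^2 + (31/6)s - 78/7

P(s) = -(11/21)s^3 + (3/2)s^2 + (31/6)s - 78/7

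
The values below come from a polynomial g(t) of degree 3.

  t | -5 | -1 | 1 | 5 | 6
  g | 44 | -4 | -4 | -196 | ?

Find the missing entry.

The 4 known values determine g uniquely (degree ≤ 3).
L_0(6) = (7)·(5)·(1)/[(-4)·(-6)·(-10)] = -7/48
L_1(6) = (11)·(5)·(1)/[(4)·(-2)·(-6)] = 55/48
L_2(6) = (11)·(7)·(1)/[(6)·(2)·(-4)] = -77/48
L_3(6) = (11)·(7)·(5)/[(10)·(6)·(4)] = 77/48
Sum: 44·(-7/48) + (-4)·(55/48) + (-4)·(-77/48) + (-196)·(77/48) = -319

-319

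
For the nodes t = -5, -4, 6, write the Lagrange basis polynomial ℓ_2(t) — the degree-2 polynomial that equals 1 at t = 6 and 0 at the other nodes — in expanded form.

ℓ_2(t) = (t + 5)(t + 4) / [(11)·(10)]
       = (t^2 + 9t + 20) / (110)

ℓ_2(t) = (1/110)t^2 + (9/110)t + 2/11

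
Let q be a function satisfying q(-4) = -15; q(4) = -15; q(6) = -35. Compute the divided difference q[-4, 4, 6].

-1

q[-4,4] = (-15 - (-15)) / (4 - (-4)) = 0
q[4,6] = (-35 - (-15)) / (6 - 4) = -10
q[-4,4,6] = (-10 - 0) / (6 - (-4)) = -1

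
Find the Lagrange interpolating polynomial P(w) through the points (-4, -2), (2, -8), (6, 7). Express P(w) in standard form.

P(w) = (19/40)w^2 - (1/20)w - 49/5

L_0(w) = (w - 2)(w - 6) / [60] = (1/60)w^2 - (2/15)w + 1/5
L_1(w) = (w + 4)(w - 6) / [-24] = -(1/24)w^2 + (1/12)w + 1
L_2(w) = (w + 4)(w - 2) / [40] = (1/40)w^2 + (1/20)w - 1/5
P(w) = (-2)·L_0 + (-8)·L_1 + 7·L_2
  (-2)·L_0(w) = -(1/30)w^2 + (4/15)w - 2/5
  (-8)·L_1(w) = (1/3)w^2 - (2/3)w - 8
  7·L_2(w) = (7/40)w^2 + (7/20)w - 7/5
Adding term by term: (19/40)w^2 - (1/20)w - 49/5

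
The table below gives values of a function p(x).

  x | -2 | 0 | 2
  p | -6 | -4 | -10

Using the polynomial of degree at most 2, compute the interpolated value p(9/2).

L_0(9/2) = (9/2)·(5/2)/[(-2)·(-4)] = 45/32
L_1(9/2) = (13/2)·(5/2)/[(2)·(-2)] = -65/16
L_2(9/2) = (13/2)·(9/2)/[(4)·(2)] = 117/32
Sum: (-6)·(45/32) + (-4)·(-65/16) + (-10)·(117/32) = -115/4

-115/4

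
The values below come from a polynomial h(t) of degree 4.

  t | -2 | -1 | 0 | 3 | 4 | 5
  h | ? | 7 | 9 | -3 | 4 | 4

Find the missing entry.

-55/2

The 5 known values determine h uniquely (degree ≤ 4).
L_0(-2) = (-2)·(-5)·(-6)·(-7)/[(-1)·(-4)·(-5)·(-6)] = 7/2
L_1(-2) = (-1)·(-5)·(-6)·(-7)/[(1)·(-3)·(-4)·(-5)] = -7/2
L_2(-2) = (-1)·(-2)·(-6)·(-7)/[(4)·(3)·(-1)·(-2)] = 7/2
L_3(-2) = (-1)·(-2)·(-5)·(-7)/[(5)·(4)·(1)·(-1)] = -7/2
L_4(-2) = (-1)·(-2)·(-5)·(-6)/[(6)·(5)·(2)·(1)] = 1
Sum: 7·(7/2) + 9·(-7/2) + (-3)·(7/2) + 4·(-7/2) + 4·(1) = -55/2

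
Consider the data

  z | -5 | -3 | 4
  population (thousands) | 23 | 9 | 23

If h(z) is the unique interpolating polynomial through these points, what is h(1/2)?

Evaluate each Lagrange basis at z = 1/2:
L_0(1/2) = (7/2)·(-7/2)/[(-2)·(-9)] = -49/72
L_1(1/2) = (11/2)·(-7/2)/[(2)·(-7)] = 11/8
L_2(1/2) = (11/2)·(7/2)/[(9)·(7)] = 11/36
Sum: 23·(-49/72) + 9·(11/8) + 23·(11/36) = 15/4

15/4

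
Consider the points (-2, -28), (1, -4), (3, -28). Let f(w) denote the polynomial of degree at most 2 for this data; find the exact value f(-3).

-52

L_0(-3) = (-4)·(-6)/[(-3)·(-5)] = 8/5
L_1(-3) = (-1)·(-6)/[(3)·(-2)] = -1
L_2(-3) = (-1)·(-4)/[(5)·(2)] = 2/5
Sum: (-28)·(8/5) + (-4)·(-1) + (-28)·(2/5) = -52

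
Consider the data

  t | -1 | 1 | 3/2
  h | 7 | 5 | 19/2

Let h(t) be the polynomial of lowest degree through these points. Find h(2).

16

L_0(2) = (1)·(1/2)/[(-2)·(-5/2)] = 1/10
L_1(2) = (3)·(1/2)/[(2)·(-1/2)] = -3/2
L_2(2) = (3)·(1)/[(5/2)·(1/2)] = 12/5
Sum: 7·(1/10) + 5·(-3/2) + 19/2·(12/5) = 16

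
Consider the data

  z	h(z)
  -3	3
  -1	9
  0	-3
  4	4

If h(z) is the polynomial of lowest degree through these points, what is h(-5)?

Evaluate each Lagrange basis at z = -5:
L_0(-5) = (-4)·(-5)·(-9)/[(-2)·(-3)·(-7)] = 30/7
L_1(-5) = (-2)·(-5)·(-9)/[(2)·(-1)·(-5)] = -9
L_2(-5) = (-2)·(-4)·(-9)/[(3)·(1)·(-4)] = 6
L_3(-5) = (-2)·(-4)·(-5)/[(7)·(5)·(4)] = -2/7
Sum: 3·(30/7) + 9·(-9) + (-3)·(6) + 4·(-2/7) = -611/7

-611/7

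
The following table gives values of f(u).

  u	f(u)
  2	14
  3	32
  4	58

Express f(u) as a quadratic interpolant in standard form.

Newton's divided differences:
f[2,3] = (32 - 14) / (3 - 2) = 18
f[3,4] = (58 - 32) / (4 - 3) = 26
f[2,3,4] = (26 - 18) / (4 - 2) = 4
f(u) = 14 + 18·(u - 2) + 4·(u - 2)(u - 3)
Expanding: f(u) = 4u^2 - 2u + 2

f(u) = 4u^2 - 2u + 2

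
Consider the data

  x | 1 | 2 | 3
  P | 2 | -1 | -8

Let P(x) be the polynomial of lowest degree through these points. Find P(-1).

L_0(-1) = (-3)·(-4)/[(-1)·(-2)] = 6
L_1(-1) = (-2)·(-4)/[(1)·(-1)] = -8
L_2(-1) = (-2)·(-3)/[(2)·(1)] = 3
Sum: 2·(6) + (-1)·(-8) + (-8)·(3) = -4

-4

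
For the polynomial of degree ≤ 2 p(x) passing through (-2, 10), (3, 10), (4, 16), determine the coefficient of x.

-1

Build the Lagrange basis polynomials:
L_0(x) = (x - 3)(x - 4) / [30] = (1/30)x^2 - (7/30)x + 2/5
L_1(x) = (x + 2)(x - 4) / [-5] = -(1/5)x^2 + (2/5)x + 8/5
L_2(x) = (x + 2)(x - 3) / [6] = (1/6)x^2 - (1/6)x - 1
p(x) = 10·L_0 + 10·L_1 + 16·L_2
Only the coefficient of x is needed; take it from each L_i and combine:
10·(-7/30) + 10·(2/5) + 16·(-1/6) = -1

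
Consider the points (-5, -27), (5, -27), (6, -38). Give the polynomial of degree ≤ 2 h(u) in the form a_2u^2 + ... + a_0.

h(u) = -u^2 - 2

Newton's divided differences:
h[-5,5] = (-27 - (-27)) / (5 - (-5)) = 0
h[5,6] = (-38 - (-27)) / (6 - 5) = -11
h[-5,5,6] = (-11 - 0) / (6 - (-5)) = -1
h(u) = -27 + (-1)·(u + 5)(u - 5)
Expanding: h(u) = -u^2 - 2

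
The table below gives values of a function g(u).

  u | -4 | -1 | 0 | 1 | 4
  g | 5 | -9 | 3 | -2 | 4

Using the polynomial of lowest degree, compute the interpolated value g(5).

491/4

Using Newton's divided-difference form:
g[-4,-1] = (-9 - 5) / (-1 - (-4)) = -14/3
g[-1,0] = (3 - (-9)) / (0 - (-1)) = 12
g[0,1] = (-2 - 3) / (1 - 0) = -5
g[1,4] = (4 - (-2)) / (4 - 1) = 2
g[-4,-1,0] = (12 - (-14/3)) / (0 - (-4)) = 25/6
g[-1,0,1] = (-5 - 12) / (1 - (-1)) = -17/2
g[0,1,4] = (2 - (-5)) / (4 - 0) = 7/4
g[-4,-1,0,1] = (-17/2 - 25/6) / (1 - (-4)) = -38/15
g[-1,0,1,4] = (7/4 - (-17/2)) / (4 - (-1)) = 41/20
g[-4,-1,0,1,4] = (41/20 - (-38/15)) / (4 - (-4)) = 55/96
g(5) = 5 + (-14/3)·(9) + (25/6)·(9)·(6) + (-38/15)·(9)·(6)·(5) + (55/96)·(9)·(6)·(5)·(4) = 491/4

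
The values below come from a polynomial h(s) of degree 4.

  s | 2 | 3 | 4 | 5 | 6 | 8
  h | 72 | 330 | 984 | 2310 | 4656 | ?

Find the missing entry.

The 5 known values determine h uniquely (degree ≤ 4).
Evaluate each Lagrange basis at s = 8:
L_0(8) = (5)·(4)·(3)·(2)/[(-1)·(-2)·(-3)·(-4)] = 5
L_1(8) = (6)·(4)·(3)·(2)/[(1)·(-1)·(-2)·(-3)] = -24
L_2(8) = (6)·(5)·(3)·(2)/[(2)·(1)·(-1)·(-2)] = 45
L_3(8) = (6)·(5)·(4)·(2)/[(3)·(2)·(1)·(-1)] = -40
L_4(8) = (6)·(5)·(4)·(3)/[(4)·(3)·(2)·(1)] = 15
Sum: 72·(5) + 330·(-24) + 984·(45) + 2310·(-40) + 4656·(15) = 14160

14160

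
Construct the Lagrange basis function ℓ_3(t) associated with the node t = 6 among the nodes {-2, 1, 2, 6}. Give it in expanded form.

ℓ_3(t) = (t + 2)(t - 1)(t - 2) / [(8)·(5)·(4)]
       = (t^3 - t^2 - 4t + 4) / (160)

ℓ_3(t) = (1/160)t^3 - (1/160)t^2 - (1/40)t + 1/40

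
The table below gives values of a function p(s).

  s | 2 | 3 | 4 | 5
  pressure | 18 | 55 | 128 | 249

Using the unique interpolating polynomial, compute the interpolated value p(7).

L_0(7) = (4)·(3)·(2)/[(-1)·(-2)·(-3)] = -4
L_1(7) = (5)·(3)·(2)/[(1)·(-1)·(-2)] = 15
L_2(7) = (5)·(4)·(2)/[(2)·(1)·(-1)] = -20
L_3(7) = (5)·(4)·(3)/[(3)·(2)·(1)] = 10
Sum: 18·(-4) + 55·(15) + 128·(-20) + 249·(10) = 683

683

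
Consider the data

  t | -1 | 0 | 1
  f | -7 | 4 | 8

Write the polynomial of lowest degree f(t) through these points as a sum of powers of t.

Build the Lagrange basis polynomials:
L_0(t) = t(t - 1) / [2] = (1/2)t^2 - (1/2)t
L_1(t) = (t + 1)(t - 1) / [-1] = -t^2 + 1
L_2(t) = (t + 1)t / [2] = (1/2)t^2 + (1/2)t
f(t) = (-7)·L_0 + 4·L_1 + 8·L_2
  (-7)·L_0(t) = -(7/2)t^2 + (7/2)t
  4·L_1(t) = -4t^2 + 4
  8·L_2(t) = 4t^2 + 4t
Adding term by term: -(7/2)t^2 + (15/2)t + 4

f(t) = -(7/2)t^2 + (15/2)t + 4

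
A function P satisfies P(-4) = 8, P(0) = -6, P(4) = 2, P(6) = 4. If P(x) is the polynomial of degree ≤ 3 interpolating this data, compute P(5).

Using Newton's divided-difference form:
P[-4,0] = (-6 - 8) / (0 - (-4)) = -7/2
P[0,4] = (2 - (-6)) / (4 - 0) = 2
P[4,6] = (4 - 2) / (6 - 4) = 1
P[-4,0,4] = (2 - (-7/2)) / (4 - (-4)) = 11/16
P[0,4,6] = (1 - 2) / (6 - 0) = -1/6
P[-4,0,4,6] = (-1/6 - 11/16) / (6 - (-4)) = -41/480
P(5) = 8 + (-7/2)·(9) + (11/16)·(9)·(5) + (-41/480)·(9)·(5)·(1) = 115/32

115/32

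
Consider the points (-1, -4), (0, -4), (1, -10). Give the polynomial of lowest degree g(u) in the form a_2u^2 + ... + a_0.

g(u) = -3u^2 - 3u - 4

L_0(u) = u(u - 1) / [2] = (1/2)u^2 - (1/2)u
L_1(u) = (u + 1)(u - 1) / [-1] = -u^2 + 1
L_2(u) = (u + 1)u / [2] = (1/2)u^2 + (1/2)u
g(u) = (-4)·L_0 + (-4)·L_1 + (-10)·L_2
  (-4)·L_0(u) = -2u^2 + 2u
  (-4)·L_1(u) = 4u^2 - 4
  (-10)·L_2(u) = -5u^2 - 5u
Adding term by term: -3u^2 - 3u - 4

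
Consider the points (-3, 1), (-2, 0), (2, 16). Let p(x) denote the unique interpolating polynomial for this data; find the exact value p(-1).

L_0(-1) = (1)·(-3)/[(-1)·(-5)] = -3/5
L_1(-1) = (2)·(-3)/[(1)·(-4)] = 3/2
L_2(-1) = (2)·(1)/[(5)·(4)] = 1/10
Sum: 1·(-3/5) + 0 + 16·(1/10) = 1

1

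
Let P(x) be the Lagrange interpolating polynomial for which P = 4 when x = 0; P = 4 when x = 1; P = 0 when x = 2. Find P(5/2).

-7/2

Evaluate each Lagrange basis at x = 5/2:
L_0(5/2) = (3/2)·(1/2)/[(-1)·(-2)] = 3/8
L_1(5/2) = (5/2)·(1/2)/[(1)·(-1)] = -5/4
L_2(5/2) = (5/2)·(3/2)/[(2)·(1)] = 15/8
Sum: 4·(3/8) + 4·(-5/4) + 0 = -7/2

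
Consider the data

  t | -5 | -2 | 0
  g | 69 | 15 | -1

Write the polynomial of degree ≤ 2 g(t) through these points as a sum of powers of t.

g(t) = 2t^2 - 4t - 1

Build the Lagrange basis polynomials:
L_0(t) = (t + 2)t / [15] = (1/15)t^2 + (2/15)t
L_1(t) = (t + 5)t / [-6] = -(1/6)t^2 - (5/6)t
L_2(t) = (t + 5)(t + 2) / [10] = (1/10)t^2 + (7/10)t + 1
g(t) = 69·L_0 + 15·L_1 + (-1)·L_2
  69·L_0(t) = (23/5)t^2 + (46/5)t
  15·L_1(t) = -(5/2)t^2 - (25/2)t
  (-1)·L_2(t) = -(1/10)t^2 - (7/10)t - 1
Adding term by term: 2t^2 - 4t - 1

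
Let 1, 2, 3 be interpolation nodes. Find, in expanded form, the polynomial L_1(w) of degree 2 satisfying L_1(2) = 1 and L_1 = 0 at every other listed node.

L_1(w) = -w^2 + 4w - 3

L_1(w) = (w - 1)(w - 3) / [(1)·(-1)]
       = (w^2 - 4w + 3) / (-1)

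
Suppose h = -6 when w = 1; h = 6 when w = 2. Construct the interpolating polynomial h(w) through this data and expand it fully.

Build the Lagrange basis polynomials:
L_0(w) = (w - 2) / [-1] = -w + 2
L_1(w) = (w - 1) / [1] = w - 1
h(w) = (-6)·L_0 + 6·L_1
  (-6)·L_0(w) = 6w - 12
  6·L_1(w) = 6w - 6
Adding term by term: 12w - 18

h(w) = 12w - 18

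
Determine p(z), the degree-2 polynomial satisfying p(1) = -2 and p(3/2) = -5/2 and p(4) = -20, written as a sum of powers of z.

p(z) = -2z^2 + 4z - 4

Build the Lagrange basis polynomials:
L_0(z) = (z - 3/2)(z - 4) / [3/2] = (2/3)z^2 - (11/3)z + 4
L_1(z) = (z - 1)(z - 4) / [-5/4] = -(4/5)z^2 + 4z - 16/5
L_2(z) = (z - 1)(z - 3/2) / [15/2] = (2/15)z^2 - (1/3)z + 1/5
p(z) = (-2)·L_0 + (-5/2)·L_1 + (-20)·L_2
  (-2)·L_0(z) = -(4/3)z^2 + (22/3)z - 8
  (-5/2)·L_1(z) = 2z^2 - 10z + 8
  (-20)·L_2(z) = -(8/3)z^2 + (20/3)z - 4
Adding term by term: -2z^2 + 4z - 4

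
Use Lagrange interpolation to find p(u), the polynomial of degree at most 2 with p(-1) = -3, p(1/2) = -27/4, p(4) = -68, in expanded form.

L_0(u) = (u - 1/2)(u - 4) / [15/2] = (2/15)u^2 - (3/5)u + 4/15
L_1(u) = (u + 1)(u - 4) / [-21/4] = -(4/21)u^2 + (4/7)u + 16/21
L_2(u) = (u + 1)(u - 1/2) / [35/2] = (2/35)u^2 + (1/35)u - 1/35
p(u) = (-3)·L_0 + (-27/4)·L_1 + (-68)·L_2
  (-3)·L_0(u) = -(2/5)u^2 + (9/5)u - 4/5
  (-27/4)·L_1(u) = (9/7)u^2 - (27/7)u - 36/7
  (-68)·L_2(u) = -(136/35)u^2 - (68/35)u + 68/35
Adding term by term: -3u^2 - 4u - 4

p(u) = -3u^2 - 4u - 4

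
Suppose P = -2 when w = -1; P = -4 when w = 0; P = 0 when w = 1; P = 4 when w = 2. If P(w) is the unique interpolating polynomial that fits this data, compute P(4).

Evaluate each Lagrange basis at w = 4:
L_0(4) = (4)·(3)·(2)/[(-1)·(-2)·(-3)] = -4
L_1(4) = (5)·(3)·(2)/[(1)·(-1)·(-2)] = 15
L_2(4) = (5)·(4)·(2)/[(2)·(1)·(-1)] = -20
L_3(4) = (5)·(4)·(3)/[(3)·(2)·(1)] = 10
Sum: (-2)·(-4) + (-4)·(15) + 0 + 4·(10) = -12

-12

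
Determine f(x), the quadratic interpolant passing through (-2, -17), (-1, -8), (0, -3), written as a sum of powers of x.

f(x) = -2x^2 + 3x - 3

Newton's divided differences:
f[-2,-1] = (-8 - (-17)) / (-1 - (-2)) = 9
f[-1,0] = (-3 - (-8)) / (0 - (-1)) = 5
f[-2,-1,0] = (5 - 9) / (0 - (-2)) = -2
f(x) = -17 + 9·(x + 2) + (-2)·(x + 2)(x + 1)
Expanding: f(x) = -2x^2 + 3x - 3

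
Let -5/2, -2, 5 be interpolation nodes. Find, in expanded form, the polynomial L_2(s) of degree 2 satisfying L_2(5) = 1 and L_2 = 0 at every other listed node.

L_2(s) = (2/105)s^2 + (3/35)s + 2/21

L_2(s) = (s + 5/2)(s + 2) / [(15/2)·(7)]
       = (s^2 + (9/2)s + 5) / (105/2)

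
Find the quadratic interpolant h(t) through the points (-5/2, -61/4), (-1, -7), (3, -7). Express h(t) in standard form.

Newton's divided differences:
h[-5/2,-1] = (-7 - (-61/4)) / (-1 - (-5/2)) = 11/2
h[-1,3] = (-7 - (-7)) / (3 - (-1)) = 0
h[-5/2,-1,3] = (0 - 11/2) / (3 - (-5/2)) = -1
h(t) = -61/4 + (11/2)·(t + 5/2) + (-1)·(t + 5/2)(t + 1)
Expanding: h(t) = -t^2 + 2t - 4

h(t) = -t^2 + 2t - 4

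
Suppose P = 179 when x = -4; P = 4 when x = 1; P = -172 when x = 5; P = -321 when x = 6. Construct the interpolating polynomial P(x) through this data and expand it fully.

P(x) = -2x^3 + 3x^2 + 3

Newton's divided differences:
P[-4,1] = (4 - 179) / (1 - (-4)) = -35
P[1,5] = (-172 - 4) / (5 - 1) = -44
P[5,6] = (-321 - (-172)) / (6 - 5) = -149
P[-4,1,5] = (-44 - (-35)) / (5 - (-4)) = -1
P[1,5,6] = (-149 - (-44)) / (6 - 1) = -21
P[-4,1,5,6] = (-21 - (-1)) / (6 - (-4)) = -2
P(x) = 179 + (-35)·(x + 4) + (-1)·(x + 4)(x - 1) + (-2)·(x + 4)(x - 1)(x - 5)
Expanding: P(x) = -2x^3 + 3x^2 + 3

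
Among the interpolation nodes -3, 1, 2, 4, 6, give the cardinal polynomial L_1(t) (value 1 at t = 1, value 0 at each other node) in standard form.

L_1(t) = -(1/60)t^4 + (3/20)t^3 - (2/15)t^2 - (7/5)t + 12/5

L_1(t) = (t + 3)(t - 2)(t - 4)(t - 6) / [(4)·(-1)·(-3)·(-5)]
       = (t^4 - 9t^3 + 8t^2 + 84t - 144) / (-60)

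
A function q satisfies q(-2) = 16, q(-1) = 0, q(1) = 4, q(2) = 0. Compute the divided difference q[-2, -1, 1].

6

q[-2,-1] = (0 - 16) / (-1 - (-2)) = -16
q[-1,1] = (4 - 0) / (1 - (-1)) = 2
q[-2,-1,1] = (2 - (-16)) / (1 - (-2)) = 6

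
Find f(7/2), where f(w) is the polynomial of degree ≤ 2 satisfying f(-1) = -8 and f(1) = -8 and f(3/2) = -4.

28

L_0(7/2) = (5/2)·(2)/[(-2)·(-5/2)] = 1
L_1(7/2) = (9/2)·(2)/[(2)·(-1/2)] = -9
L_2(7/2) = (9/2)·(5/2)/[(5/2)·(1/2)] = 9
Sum: (-8)·(1) + (-8)·(-9) + (-4)·(9) = 28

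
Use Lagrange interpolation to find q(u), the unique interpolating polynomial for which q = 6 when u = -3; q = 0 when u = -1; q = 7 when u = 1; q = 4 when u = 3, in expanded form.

q(u) = -(23/48)u^3 + (3/16)u^2 + (191/48)u + 53/16

L_0(u) = (u + 1)(u - 1)(u - 3) / [-48] = -(1/48)u^3 + (1/16)u^2 + (1/48)u - 1/16
L_1(u) = (u + 3)(u - 1)(u - 3) / [16] = (1/16)u^3 - (1/16)u^2 - (9/16)u + 9/16
L_2(u) = (u + 3)(u + 1)(u - 3) / [-16] = -(1/16)u^3 - (1/16)u^2 + (9/16)u + 9/16
L_3(u) = (u + 3)(u + 1)(u - 1) / [48] = (1/48)u^3 + (1/16)u^2 - (1/48)u - 1/16
q(u) = 6·L_0 + 0·L_1 + 7·L_2 + 4·L_3
  6·L_0(u) = -(1/8)u^3 + (3/8)u^2 + (1/8)u - 3/8
  0·L_1(u) = 0
  7·L_2(u) = -(7/16)u^3 - (7/16)u^2 + (63/16)u + 63/16
  4·L_3(u) = (1/12)u^3 + (1/4)u^2 - (1/12)u - 1/4
Adding term by term: -(23/48)u^3 + (3/16)u^2 + (191/48)u + 53/16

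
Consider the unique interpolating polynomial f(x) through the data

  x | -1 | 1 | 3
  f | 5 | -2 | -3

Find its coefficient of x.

-7/2

Build the Lagrange basis polynomials:
L_0(x) = (x - 1)(x - 3) / [8] = (1/8)x^2 - (1/2)x + 3/8
L_1(x) = (x + 1)(x - 3) / [-4] = -(1/4)x^2 + (1/2)x + 3/4
L_2(x) = (x + 1)(x - 1) / [8] = (1/8)x^2 - 1/8
f(x) = 5·L_0 + (-2)·L_1 + (-3)·L_2
Only the coefficient of x is needed; take it from each L_i and combine:
5·(-1/2) + (-2)·(1/2) + (-3)·(0) = -7/2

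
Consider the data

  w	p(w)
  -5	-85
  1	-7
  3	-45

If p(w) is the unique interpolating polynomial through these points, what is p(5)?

Evaluate each Lagrange basis at w = 5:
L_0(5) = (4)·(2)/[(-6)·(-8)] = 1/6
L_1(5) = (10)·(2)/[(6)·(-2)] = -5/3
L_2(5) = (10)·(4)/[(8)·(2)] = 5/2
Sum: (-85)·(1/6) + (-7)·(-5/3) + (-45)·(5/2) = -115

-115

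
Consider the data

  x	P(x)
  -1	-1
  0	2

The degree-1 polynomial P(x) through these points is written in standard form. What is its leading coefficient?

3

The leading coefficient equals the top divided difference P[-1,0].
P[-1,0] = (2 - (-1)) / (0 - (-1)) = 3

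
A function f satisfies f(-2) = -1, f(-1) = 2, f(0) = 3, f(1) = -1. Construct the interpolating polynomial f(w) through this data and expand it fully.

f(w) = -(1/2)w^3 - (5/2)w^2 - w + 3

L_0(w) = (w + 1)w(w - 1) / [-6] = -(1/6)w^3 + (1/6)w
L_1(w) = (w + 2)w(w - 1) / [2] = (1/2)w^3 + (1/2)w^2 - w
L_2(w) = (w + 2)(w + 1)(w - 1) / [-2] = -(1/2)w^3 - w^2 + (1/2)w + 1
L_3(w) = (w + 2)(w + 1)w / [6] = (1/6)w^3 + (1/2)w^2 + (1/3)w
f(w) = (-1)·L_0 + 2·L_1 + 3·L_2 + (-1)·L_3
  (-1)·L_0(w) = (1/6)w^3 - (1/6)w
  2·L_1(w) = w^3 + w^2 - 2w
  3·L_2(w) = -(3/2)w^3 - 3w^2 + (3/2)w + 3
  (-1)·L_3(w) = -(1/6)w^3 - (1/2)w^2 - (1/3)w
Adding term by term: -(1/2)w^3 - (5/2)w^2 - w + 3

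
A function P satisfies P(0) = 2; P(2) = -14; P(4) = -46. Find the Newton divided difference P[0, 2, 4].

-2

P[0,2] = (-14 - 2) / (2 - 0) = -8
P[2,4] = (-46 - (-14)) / (4 - 2) = -16
P[0,2,4] = (-16 - (-8)) / (4 - 0) = -2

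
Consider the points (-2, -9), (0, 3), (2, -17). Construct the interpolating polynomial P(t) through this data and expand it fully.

Newton's divided differences:
P[-2,0] = (3 - (-9)) / (0 - (-2)) = 6
P[0,2] = (-17 - 3) / (2 - 0) = -10
P[-2,0,2] = (-10 - 6) / (2 - (-2)) = -4
P(t) = -9 + 6·(t + 2) + (-4)·(t + 2)t
Expanding: P(t) = -4t^2 - 2t + 3

P(t) = -4t^2 - 2t + 3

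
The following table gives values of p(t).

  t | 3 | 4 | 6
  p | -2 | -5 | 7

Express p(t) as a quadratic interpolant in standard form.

p(t) = 3t^2 - 24t + 43

L_0(t) = (t - 4)(t - 6) / [3] = (1/3)t^2 - (10/3)t + 8
L_1(t) = (t - 3)(t - 6) / [-2] = -(1/2)t^2 + (9/2)t - 9
L_2(t) = (t - 3)(t - 4) / [6] = (1/6)t^2 - (7/6)t + 2
p(t) = (-2)·L_0 + (-5)·L_1 + 7·L_2
  (-2)·L_0(t) = -(2/3)t^2 + (20/3)t - 16
  (-5)·L_1(t) = (5/2)t^2 - (45/2)t + 45
  7·L_2(t) = (7/6)t^2 - (49/6)t + 14
Adding term by term: 3t^2 - 24t + 43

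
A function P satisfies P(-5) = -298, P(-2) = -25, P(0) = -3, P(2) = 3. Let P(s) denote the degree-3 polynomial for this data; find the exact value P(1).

Evaluate each Lagrange basis at s = 1:
L_0(1) = (3)·(1)·(-1)/[(-3)·(-5)·(-7)] = 1/35
L_1(1) = (6)·(1)·(-1)/[(3)·(-2)·(-4)] = -1/4
L_2(1) = (6)·(3)·(-1)/[(5)·(2)·(-2)] = 9/10
L_3(1) = (6)·(3)·(1)/[(7)·(4)·(2)] = 9/28
Sum: (-298)·(1/35) + (-25)·(-1/4) + (-3)·(9/10) + 3·(9/28) = -4

-4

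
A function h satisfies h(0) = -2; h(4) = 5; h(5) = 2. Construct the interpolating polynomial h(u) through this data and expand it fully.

L_0(u) = (u - 4)(u - 5) / [20] = (1/20)u^2 - (9/20)u + 1
L_1(u) = u(u - 5) / [-4] = -(1/4)u^2 + (5/4)u
L_2(u) = u(u - 4) / [5] = (1/5)u^2 - (4/5)u
h(u) = (-2)·L_0 + 5·L_1 + 2·L_2
  (-2)·L_0(u) = -(1/10)u^2 + (9/10)u - 2
  5·L_1(u) = -(5/4)u^2 + (25/4)u
  2·L_2(u) = (2/5)u^2 - (8/5)u
Adding term by term: -(19/20)u^2 + (111/20)u - 2

h(u) = -(19/20)u^2 + (111/20)u - 2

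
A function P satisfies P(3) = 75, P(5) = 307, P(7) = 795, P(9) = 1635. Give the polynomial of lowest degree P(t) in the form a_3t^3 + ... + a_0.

P(t) = 2t^3 + 2t^2 + 2t - 3

L_0(t) = (t - 5)(t - 7)(t - 9) / [-48] = -(1/48)t^3 + (7/16)t^2 - (143/48)t + 105/16
L_1(t) = (t - 3)(t - 7)(t - 9) / [16] = (1/16)t^3 - (19/16)t^2 + (111/16)t - 189/16
L_2(t) = (t - 3)(t - 5)(t - 9) / [-16] = -(1/16)t^3 + (17/16)t^2 - (87/16)t + 135/16
L_3(t) = (t - 3)(t - 5)(t - 7) / [48] = (1/48)t^3 - (5/16)t^2 + (71/48)t - 35/16
P(t) = 75·L_0 + 307·L_1 + 795·L_2 + 1635·L_3
  75·L_0(t) = -(25/16)t^3 + (525/16)t^2 - (3575/16)t + 7875/16
  307·L_1(t) = (307/16)t^3 - (5833/16)t^2 + (34077/16)t - 58023/16
  795·L_2(t) = -(795/16)t^3 + (13515/16)t^2 - (69165/16)t + 107325/16
  1635·L_3(t) = (545/16)t^3 - (8175/16)t^2 + (38695/16)t - 57225/16
Adding term by term: 2t^3 + 2t^2 + 2t - 3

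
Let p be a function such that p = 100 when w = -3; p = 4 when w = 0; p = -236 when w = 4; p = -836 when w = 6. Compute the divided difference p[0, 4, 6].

p[0,4] = (-236 - 4) / (4 - 0) = -60
p[4,6] = (-836 - (-236)) / (6 - 4) = -300
p[0,4,6] = (-300 - (-60)) / (6 - 0) = -40

-40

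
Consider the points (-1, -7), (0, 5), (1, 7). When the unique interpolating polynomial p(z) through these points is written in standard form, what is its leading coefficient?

The leading coefficient equals the top divided difference p[-1,0,1].
p[-1,0] = (5 - (-7)) / (0 - (-1)) = 12
p[0,1] = (7 - 5) / (1 - 0) = 2
p[-1,0,1] = (2 - 12) / (1 - (-1)) = -5

-5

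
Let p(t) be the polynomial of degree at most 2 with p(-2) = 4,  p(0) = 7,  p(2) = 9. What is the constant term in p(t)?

7

L_0(t) = t(t - 2) / [8] = (1/8)t^2 - (1/4)t
L_1(t) = (t + 2)(t - 2) / [-4] = -(1/4)t^2 + 1
L_2(t) = (t + 2)t / [8] = (1/8)t^2 + (1/4)t
p(t) = 4·L_0 + 7·L_1 + 9·L_2
Only the constant term is needed; take it from each L_i and combine:
4·(0) + 7·(1) + 9·(0) = 7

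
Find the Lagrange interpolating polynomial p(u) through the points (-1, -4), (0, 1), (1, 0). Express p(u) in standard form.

Build the Lagrange basis polynomials:
L_0(u) = u(u - 1) / [2] = (1/2)u^2 - (1/2)u
L_1(u) = (u + 1)(u - 1) / [-1] = -u^2 + 1
L_2(u) = (u + 1)u / [2] = (1/2)u^2 + (1/2)u
p(u) = (-4)·L_0 + 1·L_1 + 0·L_2
  (-4)·L_0(u) = -2u^2 + 2u
  1·L_1(u) = -u^2 + 1
  0·L_2(u) = 0
Adding term by term: -3u^2 + 2u + 1

p(u) = -3u^2 + 2u + 1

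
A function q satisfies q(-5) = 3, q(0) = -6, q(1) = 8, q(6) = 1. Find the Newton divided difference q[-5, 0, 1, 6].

q[-5,0] = (-6 - 3) / (0 - (-5)) = -9/5
q[0,1] = (8 - (-6)) / (1 - 0) = 14
q[1,6] = (1 - 8) / (6 - 1) = -7/5
q[-5,0,1] = (14 - (-9/5)) / (1 - (-5)) = 79/30
q[0,1,6] = (-7/5 - 14) / (6 - 0) = -77/30
q[-5,0,1,6] = (-77/30 - 79/30) / (6 - (-5)) = -26/55

-26/55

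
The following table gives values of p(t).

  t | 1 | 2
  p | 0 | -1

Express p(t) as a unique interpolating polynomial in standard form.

Build the Lagrange basis polynomials:
L_0(t) = (t - 2) / [-1] = -t + 2
L_1(t) = (t - 1) / [1] = t - 1
p(t) = 0·L_0 + (-1)·L_1
  0·L_0(t) = 0
  (-1)·L_1(t) = -t + 1
Adding term by term: -t + 1

p(t) = -t + 1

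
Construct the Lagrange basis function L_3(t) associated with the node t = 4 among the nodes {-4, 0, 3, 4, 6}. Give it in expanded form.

L_3(t) = -(1/64)t^4 + (5/64)t^3 + (9/32)t^2 - (9/8)t

L_3(t) = (t + 4)t(t - 3)(t - 6) / [(8)·(4)·(1)·(-2)]
       = (t^4 - 5t^3 - 18t^2 + 72t) / (-64)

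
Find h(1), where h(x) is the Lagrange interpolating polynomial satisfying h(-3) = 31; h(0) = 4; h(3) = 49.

L_0(1) = (1)·(-2)/[(-3)·(-6)] = -1/9
L_1(1) = (4)·(-2)/[(3)·(-3)] = 8/9
L_2(1) = (4)·(1)/[(6)·(3)] = 2/9
Sum: 31·(-1/9) + 4·(8/9) + 49·(2/9) = 11

11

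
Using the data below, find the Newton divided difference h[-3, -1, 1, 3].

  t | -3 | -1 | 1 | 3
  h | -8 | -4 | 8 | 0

-7/12

h[-3,-1] = (-4 - (-8)) / (-1 - (-3)) = 2
h[-1,1] = (8 - (-4)) / (1 - (-1)) = 6
h[1,3] = (0 - 8) / (3 - 1) = -4
h[-3,-1,1] = (6 - 2) / (1 - (-3)) = 1
h[-1,1,3] = (-4 - 6) / (3 - (-1)) = -5/2
h[-3,-1,1,3] = (-5/2 - 1) / (3 - (-3)) = -7/12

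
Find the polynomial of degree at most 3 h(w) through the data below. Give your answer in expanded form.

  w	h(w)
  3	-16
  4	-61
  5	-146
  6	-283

h(w) = -2w^3 + 4w^2 + w - 1

Newton's divided differences:
h[3,4] = (-61 - (-16)) / (4 - 3) = -45
h[4,5] = (-146 - (-61)) / (5 - 4) = -85
h[5,6] = (-283 - (-146)) / (6 - 5) = -137
h[3,4,5] = (-85 - (-45)) / (5 - 3) = -20
h[4,5,6] = (-137 - (-85)) / (6 - 4) = -26
h[3,4,5,6] = (-26 - (-20)) / (6 - 3) = -2
h(w) = -16 + (-45)·(w - 3) + (-20)·(w - 3)(w - 4) + (-2)·(w - 3)(w - 4)(w - 5)
Expanding: h(w) = -2w^3 + 4w^2 + w - 1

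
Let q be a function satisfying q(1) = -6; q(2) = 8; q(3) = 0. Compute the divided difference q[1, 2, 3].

-11

q[1,2] = (8 - (-6)) / (2 - 1) = 14
q[2,3] = (0 - 8) / (3 - 2) = -8
q[1,2,3] = (-8 - 14) / (3 - 1) = -11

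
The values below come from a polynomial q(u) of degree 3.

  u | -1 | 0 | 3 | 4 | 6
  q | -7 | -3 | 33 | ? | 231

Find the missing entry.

The 4 known values determine q uniquely (degree ≤ 3).
L_0(4) = (4)·(1)·(-2)/[(-1)·(-4)·(-7)] = 2/7
L_1(4) = (5)·(1)·(-2)/[(1)·(-3)·(-6)] = -5/9
L_2(4) = (5)·(4)·(-2)/[(4)·(3)·(-3)] = 10/9
L_3(4) = (5)·(4)·(1)/[(7)·(6)·(3)] = 10/63
Sum: (-7)·(2/7) + (-3)·(-5/9) + 33·(10/9) + 231·(10/63) = 73

73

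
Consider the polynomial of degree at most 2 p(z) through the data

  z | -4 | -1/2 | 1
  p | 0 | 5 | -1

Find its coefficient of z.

Build the Lagrange basis polynomials:
L_0(z) = (z + 1/2)(z - 1) / [35/2] = (2/35)z^2 - (1/35)z - 1/35
L_1(z) = (z + 4)(z - 1) / [-21/4] = -(4/21)z^2 - (4/7)z + 16/21
L_2(z) = (z + 4)(z + 1/2) / [15/2] = (2/15)z^2 + (3/5)z + 4/15
p(z) = 0·L_0 + 5·L_1 + (-1)·L_2
Only the coefficient of z is needed; take it from each L_i and combine:
0·(-1/35) + 5·(-4/7) + (-1)·(3/5) = -121/35

-121/35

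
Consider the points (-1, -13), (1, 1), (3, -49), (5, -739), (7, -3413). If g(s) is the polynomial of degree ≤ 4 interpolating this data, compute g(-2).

Evaluate each Lagrange basis at s = -2:
L_0(-2) = (-3)·(-5)·(-7)·(-9)/[(-2)·(-4)·(-6)·(-8)] = 315/128
L_1(-2) = (-1)·(-5)·(-7)·(-9)/[(2)·(-2)·(-4)·(-6)] = -105/32
L_2(-2) = (-1)·(-3)·(-7)·(-9)/[(4)·(2)·(-2)·(-4)] = 189/64
L_3(-2) = (-1)·(-3)·(-5)·(-9)/[(6)·(4)·(2)·(-2)] = -45/32
L_4(-2) = (-1)·(-3)·(-5)·(-7)/[(8)·(6)·(4)·(2)] = 35/128
Sum: (-13)·(315/128) + 1·(-105/32) + (-49)·(189/64) + (-739)·(-45/32) + (-3413)·(35/128) = -74

-74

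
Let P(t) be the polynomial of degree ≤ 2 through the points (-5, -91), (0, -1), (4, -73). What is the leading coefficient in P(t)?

The leading coefficient equals the top divided difference P[-5,0,4].
P[-5,0] = (-1 - (-91)) / (0 - (-5)) = 18
P[0,4] = (-73 - (-1)) / (4 - 0) = -18
P[-5,0,4] = (-18 - 18) / (4 - (-5)) = -4

-4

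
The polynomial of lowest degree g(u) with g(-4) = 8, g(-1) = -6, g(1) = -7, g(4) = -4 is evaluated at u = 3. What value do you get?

L_0(3) = (4)·(2)·(-1)/[(-3)·(-5)·(-8)] = 1/15
L_1(3) = (7)·(2)·(-1)/[(3)·(-2)·(-5)] = -7/15
L_2(3) = (7)·(4)·(-1)/[(5)·(2)·(-3)] = 14/15
L_3(3) = (7)·(4)·(2)/[(8)·(5)·(3)] = 7/15
Sum: 8·(1/15) + (-6)·(-7/15) + (-7)·(14/15) + (-4)·(7/15) = -76/15

-76/15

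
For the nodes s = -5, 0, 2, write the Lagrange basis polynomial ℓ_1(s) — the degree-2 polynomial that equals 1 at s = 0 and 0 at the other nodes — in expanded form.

ℓ_1(s) = -(1/10)s^2 - (3/10)s + 1

ℓ_1(s) = (s + 5)(s - 2) / [(5)·(-2)]
       = (s^2 + 3s - 10) / (-10)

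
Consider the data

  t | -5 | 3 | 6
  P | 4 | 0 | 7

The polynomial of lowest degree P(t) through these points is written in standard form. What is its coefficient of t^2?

Build the Lagrange basis polynomials:
L_0(t) = (t - 3)(t - 6) / [88] = (1/88)t^2 - (9/88)t + 9/44
L_1(t) = (t + 5)(t - 6) / [-24] = -(1/24)t^2 + (1/24)t + 5/4
L_2(t) = (t + 5)(t - 3) / [33] = (1/33)t^2 + (2/33)t - 5/11
P(t) = 4·L_0 + 0·L_1 + 7·L_2
Only the coefficient of t^2 is needed; take it from each L_i and combine:
4·(1/88) + 0·(-1/24) + 7·(1/33) = 17/66

17/66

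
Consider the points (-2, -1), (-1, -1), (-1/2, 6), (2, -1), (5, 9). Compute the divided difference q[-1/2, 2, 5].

q[-1/2,2] = (-1 - 6) / (2 - (-1/2)) = -14/5
q[2,5] = (9 - (-1)) / (5 - 2) = 10/3
q[-1/2,2,5] = (10/3 - (-14/5)) / (5 - (-1/2)) = 184/165

184/165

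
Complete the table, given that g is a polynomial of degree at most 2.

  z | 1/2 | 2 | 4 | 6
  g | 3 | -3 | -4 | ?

3

The 3 known values determine g uniquely (degree ≤ 2).
L_0(6) = (4)·(2)/[(-3/2)·(-7/2)] = 32/21
L_1(6) = (11/2)·(2)/[(3/2)·(-2)] = -11/3
L_2(6) = (11/2)·(4)/[(7/2)·(2)] = 22/7
Sum: 3·(32/21) + (-3)·(-11/3) + (-4)·(22/7) = 3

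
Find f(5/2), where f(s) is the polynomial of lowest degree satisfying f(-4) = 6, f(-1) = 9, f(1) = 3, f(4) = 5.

269/320

Evaluate each Lagrange basis at s = 5/2:
L_0(5/2) = (7/2)·(3/2)·(-3/2)/[(-3)·(-5)·(-8)] = 21/320
L_1(5/2) = (13/2)·(3/2)·(-3/2)/[(3)·(-2)·(-5)] = -39/80
L_2(5/2) = (13/2)·(7/2)·(-3/2)/[(5)·(2)·(-3)] = 91/80
L_3(5/2) = (13/2)·(7/2)·(3/2)/[(8)·(5)·(3)] = 91/320
Sum: 6·(21/320) + 9·(-39/80) + 3·(91/80) + 5·(91/320) = 269/320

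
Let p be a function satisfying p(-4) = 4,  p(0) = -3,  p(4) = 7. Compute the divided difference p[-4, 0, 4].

17/32

p[-4,0] = (-3 - 4) / (0 - (-4)) = -7/4
p[0,4] = (7 - (-3)) / (4 - 0) = 5/2
p[-4,0,4] = (5/2 - (-7/4)) / (4 - (-4)) = 17/32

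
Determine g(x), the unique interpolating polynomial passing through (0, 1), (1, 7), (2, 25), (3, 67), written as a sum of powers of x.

g(x) = 2x^3 + 4x + 1

Newton's divided differences:
g[0,1] = (7 - 1) / (1 - 0) = 6
g[1,2] = (25 - 7) / (2 - 1) = 18
g[2,3] = (67 - 25) / (3 - 2) = 42
g[0,1,2] = (18 - 6) / (2 - 0) = 6
g[1,2,3] = (42 - 18) / (3 - 1) = 12
g[0,1,2,3] = (12 - 6) / (3 - 0) = 2
g(x) = 1 + 6·x + 6·x(x - 1) + 2·x(x - 1)(x - 2)
Expanding: g(x) = 2x^3 + 4x + 1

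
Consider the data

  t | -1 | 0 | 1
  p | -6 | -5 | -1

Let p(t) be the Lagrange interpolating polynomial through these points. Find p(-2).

Evaluate each Lagrange basis at t = -2:
L_0(-2) = (-2)·(-3)/[(-1)·(-2)] = 3
L_1(-2) = (-1)·(-3)/[(1)·(-1)] = -3
L_2(-2) = (-1)·(-2)/[(2)·(1)] = 1
Sum: (-6)·(3) + (-5)·(-3) + (-1)·(1) = -4

-4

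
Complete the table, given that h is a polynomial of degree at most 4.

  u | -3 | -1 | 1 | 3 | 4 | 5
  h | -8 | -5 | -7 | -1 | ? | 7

495/128

The 5 known values determine h uniquely (degree ≤ 4).
Evaluate each Lagrange basis at u = 4:
L_0(4) = (5)·(3)·(1)·(-1)/[(-2)·(-4)·(-6)·(-8)] = -5/128
L_1(4) = (7)·(3)·(1)·(-1)/[(2)·(-2)·(-4)·(-6)] = 7/32
L_2(4) = (7)·(5)·(1)·(-1)/[(4)·(2)·(-2)·(-4)] = -35/64
L_3(4) = (7)·(5)·(3)·(-1)/[(6)·(4)·(2)·(-2)] = 35/32
L_4(4) = (7)·(5)·(3)·(1)/[(8)·(6)·(4)·(2)] = 35/128
Sum: (-8)·(-5/128) + (-5)·(7/32) + (-7)·(-35/64) + (-1)·(35/32) + 7·(35/128) = 495/128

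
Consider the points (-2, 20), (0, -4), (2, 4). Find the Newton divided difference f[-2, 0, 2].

f[-2,0] = (-4 - 20) / (0 - (-2)) = -12
f[0,2] = (4 - (-4)) / (2 - 0) = 4
f[-2,0,2] = (4 - (-12)) / (2 - (-2)) = 4

4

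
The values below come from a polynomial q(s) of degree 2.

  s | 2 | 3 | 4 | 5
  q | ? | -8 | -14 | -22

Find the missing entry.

The 3 known values determine q uniquely (degree ≤ 2).
L_0(2) = (-2)·(-3)/[(-1)·(-2)] = 3
L_1(2) = (-1)·(-3)/[(1)·(-1)] = -3
L_2(2) = (-1)·(-2)/[(2)·(1)] = 1
Sum: (-8)·(3) + (-14)·(-3) + (-22)·(1) = -4

-4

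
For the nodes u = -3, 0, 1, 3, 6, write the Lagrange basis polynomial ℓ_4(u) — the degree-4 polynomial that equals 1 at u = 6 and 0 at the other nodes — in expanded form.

ℓ_4(u) = (1/810)u^4 - (1/810)u^3 - (1/90)u^2 + (1/90)u

ℓ_4(u) = (u + 3)u(u - 1)(u - 3) / [(9)·(6)·(5)·(3)]
       = (u^4 - u^3 - 9u^2 + 9u) / (810)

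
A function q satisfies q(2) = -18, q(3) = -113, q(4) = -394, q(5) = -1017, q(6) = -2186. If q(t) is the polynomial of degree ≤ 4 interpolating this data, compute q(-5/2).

Using Newton's divided-difference form:
q[2,3] = (-113 - (-18)) / (3 - 2) = -95
q[3,4] = (-394 - (-113)) / (4 - 3) = -281
q[4,5] = (-1017 - (-394)) / (5 - 4) = -623
q[5,6] = (-2186 - (-1017)) / (6 - 5) = -1169
q[2,3,4] = (-281 - (-95)) / (4 - 2) = -93
q[3,4,5] = (-623 - (-281)) / (5 - 3) = -171
q[4,5,6] = (-1169 - (-623)) / (6 - 4) = -273
q[2,3,4,5] = (-171 - (-93)) / (5 - 2) = -26
q[3,4,5,6] = (-273 - (-171)) / (6 - 3) = -34
q[2,3,4,5,6] = (-34 - (-26)) / (6 - 2) = -2
q(-5/2) = -18 + (-95)·(-9/2) + (-93)·(-9/2)·(-11/2) + (-26)·(-9/2)·(-11/2)·(-13/2) + (-2)·(-9/2)·(-11/2)·(-13/2)·(-15/2) = -981/8

-981/8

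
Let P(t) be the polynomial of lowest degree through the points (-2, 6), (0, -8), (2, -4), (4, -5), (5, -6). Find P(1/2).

-1857/256

Evaluate each Lagrange basis at t = 1/2:
L_0(1/2) = (1/2)·(-3/2)·(-7/2)·(-9/2)/[(-2)·(-4)·(-6)·(-7)] = -9/256
L_1(1/2) = (5/2)·(-3/2)·(-7/2)·(-9/2)/[(2)·(-2)·(-4)·(-5)] = 189/256
L_2(1/2) = (5/2)·(1/2)·(-7/2)·(-9/2)/[(4)·(2)·(-2)·(-3)] = 105/256
L_3(1/2) = (5/2)·(1/2)·(-3/2)·(-9/2)/[(6)·(4)·(2)·(-1)] = -45/256
L_4(1/2) = (5/2)·(1/2)·(-3/2)·(-7/2)/[(7)·(5)·(3)·(1)] = 1/16
Sum: 6·(-9/256) + (-8)·(189/256) + (-4)·(105/256) + (-5)·(-45/256) + (-6)·(1/16) = -1857/256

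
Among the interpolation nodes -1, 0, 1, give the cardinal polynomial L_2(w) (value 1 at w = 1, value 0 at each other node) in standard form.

L_2(w) = (1/2)w^2 + (1/2)w

L_2(w) = (w + 1)w / [(2)·(1)]
       = (w^2 + w) / (2)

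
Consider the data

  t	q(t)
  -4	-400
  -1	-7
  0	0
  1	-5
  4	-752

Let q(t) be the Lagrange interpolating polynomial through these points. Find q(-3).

Evaluate each Lagrange basis at t = -3:
L_0(-3) = (-2)·(-3)·(-4)·(-7)/[(-3)·(-4)·(-5)·(-8)] = 7/20
L_1(-3) = (1)·(-3)·(-4)·(-7)/[(3)·(-1)·(-2)·(-5)] = 14/5
L_2(-3) = (1)·(-2)·(-4)·(-7)/[(4)·(1)·(-1)·(-4)] = -7/2
L_3(-3) = (1)·(-2)·(-3)·(-7)/[(5)·(2)·(1)·(-3)] = 7/5
L_4(-3) = (1)·(-2)·(-3)·(-4)/[(8)·(5)·(4)·(3)] = -1/20
Sum: (-400)·(7/20) + (-7)·(14/5) + 0 + (-5)·(7/5) + (-752)·(-1/20) = -129

-129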